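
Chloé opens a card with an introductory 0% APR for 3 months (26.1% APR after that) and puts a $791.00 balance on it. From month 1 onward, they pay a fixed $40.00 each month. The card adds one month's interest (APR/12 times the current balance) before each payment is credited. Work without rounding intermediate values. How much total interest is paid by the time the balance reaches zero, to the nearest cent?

$172.85

Promo months 1–3 at r₀ = 0%/12 = 0; months 4+ at r₁ = 26.1%/12 = 0.02175.
After month 3 (no interest yet): B = $791.00 − 3·$40.00 = $671.00.
Then at r₁ with $40.00/mo: n₂ = −ln(1 − r₁·B/P)/ln(1+r₁) ≈ 21.10 → 22 more payments.
Total paid = 24·$40.00 + $3.85 = $963.85; interest = $963.85 − $791.00 = $172.85.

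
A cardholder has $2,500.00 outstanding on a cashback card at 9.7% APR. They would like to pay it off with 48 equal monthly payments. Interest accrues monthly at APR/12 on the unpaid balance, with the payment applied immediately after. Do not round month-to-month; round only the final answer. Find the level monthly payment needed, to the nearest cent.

$63.05

Monthly rate r = 9.7%/12 = 0.808333% = 0.00808333.
Level-payment amortization: P = B₀·r / (1 − (1+r)^(−n)) = 2500.00·0.00808333 / (1 − 1.00808^(−48)).
Denominator 1 − (1+r)^(−48) = 0.320528666.
P = 20.2083 / 0.320528666 ≈ 63.05.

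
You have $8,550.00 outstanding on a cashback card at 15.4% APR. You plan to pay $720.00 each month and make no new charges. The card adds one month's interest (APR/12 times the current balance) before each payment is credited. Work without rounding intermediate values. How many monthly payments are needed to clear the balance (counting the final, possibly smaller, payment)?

Monthly rate r = 15.4%/12 = 1.28333% = 0.0128333.
Recurrence: B ← B·(1+r) − $720.00.
Month 1: interest $109.73; balance after payment $7,939.73.
Month 2: interest $101.89; balance after payment $7,321.62.
Closed form: n = −ln(1 − rB₀/P)/ln(1+r) = −ln(0.8476)/ln(1.01283) ≈ 12.966, so the balance reaches zero during payment 13.

13 payments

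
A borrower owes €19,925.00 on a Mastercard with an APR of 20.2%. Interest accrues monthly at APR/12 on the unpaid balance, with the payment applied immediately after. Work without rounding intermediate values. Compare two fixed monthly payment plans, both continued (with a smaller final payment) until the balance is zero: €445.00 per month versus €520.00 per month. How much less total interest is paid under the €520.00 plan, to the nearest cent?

€5,093.36

Monthly rate r = 20.2%/12 = 1.68333% = 0.0168333.
At €445.00/mo: n = ⌈−ln(1 − rB₀/P)/ln(1+r)⌉ = 84 payments (last €419.72); total interest = total paid − €19,925.00 = €17,429.72.
At €520.00/mo: 63 payments (last €21.36); total interest €12,336.36.
Interest saved = €17,429.72 − €12,336.36 = €5,093.36.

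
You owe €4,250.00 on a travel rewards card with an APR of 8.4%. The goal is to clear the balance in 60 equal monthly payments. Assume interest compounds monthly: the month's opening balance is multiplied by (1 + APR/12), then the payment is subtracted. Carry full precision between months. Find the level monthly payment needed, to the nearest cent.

Monthly rate r = 8.4%/12 = 0.7% = 0.007.
Level-payment amortization: P = B₀·r / (1 − (1+r)^(−n)) = 4250.00·0.007 / (1 − 1.007^(−60)).
Denominator 1 − (1+r)^(−60) = 0.341991101.
P = 29.75 / 0.341991101 ≈ 86.99.

€86.99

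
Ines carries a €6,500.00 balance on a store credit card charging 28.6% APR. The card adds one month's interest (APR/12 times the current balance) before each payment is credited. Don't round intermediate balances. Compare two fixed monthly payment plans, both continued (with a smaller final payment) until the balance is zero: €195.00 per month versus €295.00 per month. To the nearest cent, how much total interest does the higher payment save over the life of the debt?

€3,769.60

Monthly rate r = 28.6%/12 = 2.38333% = 0.0238333.
At €195.00/mo: n = ⌈−ln(1 − rB₀/P)/ln(1+r)⌉ = 68 payments (last €32.92); total interest = total paid − €6,500.00 = €6,597.92.
At €295.00/mo: 32 payments (last €183.32); total interest €2,828.32.
Interest saved = €6,597.92 − €2,828.32 = €3,769.60.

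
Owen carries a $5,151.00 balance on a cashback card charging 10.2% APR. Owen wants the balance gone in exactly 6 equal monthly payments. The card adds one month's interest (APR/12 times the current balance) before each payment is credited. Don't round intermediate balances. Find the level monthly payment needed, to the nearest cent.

Monthly rate r = 10.2%/12 = 0.85% = 0.0085.
Level-payment amortization: P = B₀·r / (1 − (1+r)^(−n)) = 5151.00·0.0085 / (1 − 1.0085^(−6)).
Denominator 1 − (1+r)^(−6) = 0.0495164943.
P = 43.7835 / 0.0495164943 ≈ 884.22.

$884.22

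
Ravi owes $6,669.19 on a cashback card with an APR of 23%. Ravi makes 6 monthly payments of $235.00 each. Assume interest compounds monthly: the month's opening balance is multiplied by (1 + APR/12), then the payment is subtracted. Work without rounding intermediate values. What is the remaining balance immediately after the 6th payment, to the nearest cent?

$5,994.54

Monthly rate r = 23%/12 = 1.91667% = 0.0191667.
Each month: B ← B·(1+r) − $235.00.
Month 1: interest $127.83; balance after payment $6,562.02.
Month 2: interest $125.77; balance after payment $6,452.79.
Month 3: interest $123.68; balance after payment $6,341.47.
Month 4: interest $121.54; balance after payment $6,228.01.
Month 5: interest $119.37; balance after payment $6,112.38.
Month 6: interest $117.15; balance after payment $5,994.54.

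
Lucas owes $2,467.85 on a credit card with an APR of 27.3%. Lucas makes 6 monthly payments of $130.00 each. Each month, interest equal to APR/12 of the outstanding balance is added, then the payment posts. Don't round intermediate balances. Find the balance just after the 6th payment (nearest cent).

$1,998.73

Monthly rate r = 27.3%/12 = 2.275% = 0.02275.
Each month: B ← B·(1+r) − $130.00.
Month 1: interest $56.14; balance after payment $2,393.99.
Month 2: interest $54.46; balance after payment $2,318.46.
Month 3: interest $52.74; balance after payment $2,241.20.
Month 4: interest $50.99; balance after payment $2,162.19.
Month 5: interest $49.19; balance after payment $2,081.38.
Month 6: interest $47.35; balance after payment $1,998.73.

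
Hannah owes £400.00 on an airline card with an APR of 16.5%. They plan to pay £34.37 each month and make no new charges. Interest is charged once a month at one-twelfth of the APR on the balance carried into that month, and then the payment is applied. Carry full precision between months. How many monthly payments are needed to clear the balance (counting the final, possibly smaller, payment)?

Monthly rate r = 16.5%/12 = 1.375% = 0.01375.
Recurrence: B ← B·(1+r) − £34.37.
Month 1: interest £5.50; balance after payment £371.13.
Month 2: interest £5.10; balance after payment £341.86.
Closed form: n = −ln(1 − rB₀/P)/ln(1+r) = −ln(0.83998)/ln(1.01375) ≈ 12.769, so the balance reaches zero during payment 13.

13 payments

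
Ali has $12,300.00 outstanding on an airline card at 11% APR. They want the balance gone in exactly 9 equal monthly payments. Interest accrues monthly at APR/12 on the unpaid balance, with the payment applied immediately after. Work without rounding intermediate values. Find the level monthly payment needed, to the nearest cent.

Monthly rate r = 11%/12 = 0.916667% = 0.00916667.
Level-payment amortization: P = B₀·r / (1 − (1+r)^(−n)) = 12300.00·0.00916667 / (1 − 1.00917^(−9)).
Denominator 1 − (1+r)^(−9) = 0.0788424285.
P = 112.75 / 0.0788424285 ≈ 1430.07.

$1,430.07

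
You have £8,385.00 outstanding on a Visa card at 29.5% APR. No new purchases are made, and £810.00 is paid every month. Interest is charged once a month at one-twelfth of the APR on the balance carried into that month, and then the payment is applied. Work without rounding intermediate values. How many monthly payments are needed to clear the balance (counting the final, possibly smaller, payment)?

13 payments

Monthly rate r = 29.5%/12 = 2.45833% = 0.0245833.
Recurrence: B ← B·(1+r) − £810.00.
Month 1: interest £206.13; balance after payment £7,781.13.
Month 2: interest £191.29; balance after payment £7,162.42.
Closed form: n = −ln(1 − rB₀/P)/ln(1+r) = −ln(0.74552)/ln(1.02458) ≈ 12.092, so the balance reaches zero during payment 13.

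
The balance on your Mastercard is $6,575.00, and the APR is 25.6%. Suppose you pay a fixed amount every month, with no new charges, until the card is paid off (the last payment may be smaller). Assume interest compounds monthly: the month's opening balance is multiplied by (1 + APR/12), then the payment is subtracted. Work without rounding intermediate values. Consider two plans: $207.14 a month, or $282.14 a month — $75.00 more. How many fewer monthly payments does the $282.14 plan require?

Monthly rate r = 25.6%/12 = 2.13333% = 0.0213333.
At $207.14/mo: n = ⌈−ln(1 − rB₀/P)/ln(1+r)⌉ = 54 payments (last $116.52); total interest = total paid − $6,575.00 = $4,519.94.
At $282.14/mo: 33 payments (last $160.88); total interest $2,614.36.
Payments saved = 54 − 33 = 21.

21 fewer payments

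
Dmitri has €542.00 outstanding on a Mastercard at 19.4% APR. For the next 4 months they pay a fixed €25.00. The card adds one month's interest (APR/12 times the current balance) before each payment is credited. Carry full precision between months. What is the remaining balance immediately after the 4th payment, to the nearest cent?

Monthly rate r = 19.4%/12 = 1.61667% = 0.0161667.
Each month: B ← B·(1+r) − €25.00.
Month 1: interest €8.76; balance after payment €525.76.
Month 2: interest €8.50; balance after payment €509.26.
Month 3: interest €8.23; balance after payment €492.50.
Month 4: interest €7.96; balance after payment €475.46.

€475.46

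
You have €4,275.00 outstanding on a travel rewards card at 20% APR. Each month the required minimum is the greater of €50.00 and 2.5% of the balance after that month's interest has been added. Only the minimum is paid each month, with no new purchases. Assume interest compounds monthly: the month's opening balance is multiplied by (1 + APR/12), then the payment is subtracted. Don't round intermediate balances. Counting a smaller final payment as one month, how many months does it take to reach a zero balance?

Monthly rate r = 20%/12 = 1.66667% = 0.0166667.
While 2.5% of the post-interest balance exceeds €50.00, each month B ← (B·(1+r))·(1 − 0.025), i.e. B shrinks by the factor (1+r)·0.975 = 0.99125.
This holds for months 1–89. Entering month 90 the balance is €1,955.42; 2.5% of the post-interest balance is now below €50.00, so the flat €50.00 minimum applies from here.
From month 90 a fixed €50.00 at rate r clears €1,955.42 in 64 more payments. Total: 89 + 64 = 153 months.

153 months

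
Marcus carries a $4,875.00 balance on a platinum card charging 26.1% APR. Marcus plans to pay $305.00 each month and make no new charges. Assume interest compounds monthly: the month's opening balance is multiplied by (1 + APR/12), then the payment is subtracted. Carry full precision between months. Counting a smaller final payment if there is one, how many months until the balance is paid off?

20 payments

Monthly rate r = 26.1%/12 = 2.175% = 0.02175.
Recurrence: B ← B·(1+r) − $305.00.
Month 1: interest $106.03; balance after payment $4,676.03.
Month 2: interest $101.70; balance after payment $4,472.73.
Closed form: n = −ln(1 − rB₀/P)/ln(1+r) = −ln(0.65236)/ln(1.02175) ≈ 19.853, so the balance reaches zero during payment 20.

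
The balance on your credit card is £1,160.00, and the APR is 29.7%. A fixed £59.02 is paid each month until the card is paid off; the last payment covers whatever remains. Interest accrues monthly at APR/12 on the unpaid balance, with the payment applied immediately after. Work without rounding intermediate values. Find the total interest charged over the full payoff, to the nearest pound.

£449

Monthly rate r = 29.7%/12 = 2.475% = 0.02475.
Payoff takes n = ⌈−ln(1 − rB₀/P)/ln(1+r)⌉ = ⌈27.257⌉ = 28 payments; the last is £15.31.
Total paid = 27·£59.02 + £15.31 = £1,608.85.
Total interest = total paid − principal = £1,608.85 − £1,160.00 = £448.85.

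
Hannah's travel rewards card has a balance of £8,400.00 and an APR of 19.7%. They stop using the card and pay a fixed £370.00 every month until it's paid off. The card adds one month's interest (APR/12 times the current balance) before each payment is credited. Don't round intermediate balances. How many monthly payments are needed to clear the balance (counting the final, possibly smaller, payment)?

Monthly rate r = 19.7%/12 = 1.64167% = 0.0164167.
Recurrence: B ← B·(1+r) − £370.00.
Month 1: interest £137.90; balance after payment £8,167.90.
Month 2: interest £134.09; balance after payment £7,931.99.
Closed form: n = −ln(1 − rB₀/P)/ln(1+r) = −ln(0.6273)/ln(1.01642) ≈ 28.639, so the balance reaches zero during payment 29.

29 months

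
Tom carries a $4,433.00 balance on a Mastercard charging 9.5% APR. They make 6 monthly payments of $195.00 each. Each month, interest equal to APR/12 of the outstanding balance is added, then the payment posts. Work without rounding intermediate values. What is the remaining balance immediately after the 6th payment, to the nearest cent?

$3,454.38

Monthly rate r = 9.5%/12 = 0.791667% = 0.00791667.
Each month: B ← B·(1+r) − $195.00.
Month 1: interest $35.09; balance after payment $4,273.09.
Month 2: interest $33.83; balance after payment $4,111.92.
Month 3: interest $32.55; balance after payment $3,949.48.
Month 4: interest $31.27; balance after payment $3,785.74.
Month 5: interest $29.97; balance after payment $3,620.71.
Month 6: interest $28.66; balance after payment $3,454.38.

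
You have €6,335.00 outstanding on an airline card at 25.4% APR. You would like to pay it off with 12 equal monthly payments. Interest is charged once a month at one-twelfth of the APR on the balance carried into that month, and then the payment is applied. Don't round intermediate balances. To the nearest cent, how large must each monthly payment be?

€603.34

Monthly rate r = 25.4%/12 = 2.11667% = 0.0211667.
Level-payment amortization: P = B₀·r / (1 − (1+r)^(−n)) = 6335.00·0.0211667 / (1 − 1.02117^(−12)).
Denominator 1 − (1+r)^(−12) = 0.222249246.
P = 134.091 / 0.222249246 ≈ 603.34.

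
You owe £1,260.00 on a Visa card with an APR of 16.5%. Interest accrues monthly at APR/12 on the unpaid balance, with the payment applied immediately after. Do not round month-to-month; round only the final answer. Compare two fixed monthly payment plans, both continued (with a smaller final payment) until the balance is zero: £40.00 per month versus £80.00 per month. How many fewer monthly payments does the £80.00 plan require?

Monthly rate r = 16.5%/12 = 1.375% = 0.01375.
At £40.00/mo: n = ⌈−ln(1 − rB₀/P)/ln(1+r)⌉ = 42 payments (last £22.64); total interest = total paid − £1,260.00 = £402.64.
At £80.00/mo: 18 payments (last £69.81); total interest £169.81.
Payments saved = 42 − 18 = 24.

24 fewer payments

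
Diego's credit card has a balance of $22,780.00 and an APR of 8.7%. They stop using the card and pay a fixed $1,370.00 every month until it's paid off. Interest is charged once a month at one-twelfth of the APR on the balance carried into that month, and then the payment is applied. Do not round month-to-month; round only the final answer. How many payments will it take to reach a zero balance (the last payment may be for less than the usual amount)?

18 payments

Monthly rate r = 8.7%/12 = 0.725% = 0.00725.
Recurrence: B ← B·(1+r) − $1,370.00.
Month 1: interest $165.16; balance after payment $21,575.15.
Month 2: interest $156.42; balance after payment $20,361.57.
Closed form: n = −ln(1 − rB₀/P)/ln(1+r) = −ln(0.87945)/ln(1.00725) ≈ 17.783, so the balance reaches zero during payment 18.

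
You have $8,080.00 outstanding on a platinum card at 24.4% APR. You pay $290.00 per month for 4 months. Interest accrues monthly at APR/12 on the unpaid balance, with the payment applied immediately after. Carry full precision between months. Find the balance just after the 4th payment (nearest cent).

$7,561.63

Monthly rate r = 24.4%/12 = 2.03333% = 0.0203333.
Each month: B ← B·(1+r) − $290.00.
Month 1: interest $164.29; balance after payment $7,954.29.
Month 2: interest $161.74; balance after payment $7,826.03.
Month 3: interest $159.13; balance after payment $7,695.16.
Month 4: interest $156.47; balance after payment $7,561.63.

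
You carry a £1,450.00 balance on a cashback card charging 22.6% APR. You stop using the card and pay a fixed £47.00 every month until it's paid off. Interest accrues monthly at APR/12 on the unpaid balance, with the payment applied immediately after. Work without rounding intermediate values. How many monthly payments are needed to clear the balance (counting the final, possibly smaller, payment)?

Monthly rate r = 22.6%/12 = 1.88333% = 0.0188333.
Recurrence: B ← B·(1+r) − £47.00.
Month 1: interest £27.31; balance after payment £1,430.31.
Month 2: interest £26.94; balance after payment £1,410.25.
Closed form: n = −ln(1 − rB₀/P)/ln(1+r) = −ln(0.41897)/ln(1.01883) ≈ 46.626, so the balance reaches zero during payment 47.

47 payments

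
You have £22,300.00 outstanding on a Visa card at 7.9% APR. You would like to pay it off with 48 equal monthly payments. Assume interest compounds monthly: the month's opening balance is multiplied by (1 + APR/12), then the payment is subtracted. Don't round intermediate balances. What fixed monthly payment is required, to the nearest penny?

Monthly rate r = 7.9%/12 = 0.658333% = 0.00658333.
Level-payment amortization: P = B₀·r / (1 − (1+r)^(−n)) = 22300.00·0.00658333 / (1 − 1.00658^(−48)).
Denominator 1 − (1+r)^(−48) = 0.270185127.
P = 146.808 / 0.270185127 ≈ 543.36.

£543.36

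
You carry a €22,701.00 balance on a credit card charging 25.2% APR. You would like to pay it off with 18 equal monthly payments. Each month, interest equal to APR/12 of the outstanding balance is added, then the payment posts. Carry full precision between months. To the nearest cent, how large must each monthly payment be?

Monthly rate r = 25.2%/12 = 2.1% = 0.021.
Level-payment amortization: P = B₀·r / (1 − (1+r)^(−n)) = 22701.00·0.021 / (1 − 1.021^(−18)).
Denominator 1 − (1+r)^(−18) = 0.312082049.
P = 476.721 / 0.312082049 ≈ 1527.55.

€1,527.55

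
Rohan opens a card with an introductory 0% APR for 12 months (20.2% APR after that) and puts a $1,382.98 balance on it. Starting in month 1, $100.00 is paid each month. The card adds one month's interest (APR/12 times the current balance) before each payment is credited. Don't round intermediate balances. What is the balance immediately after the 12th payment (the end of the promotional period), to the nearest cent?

Promo months 1–12 at r₀ = 0%/12 = 0; months 13+ at r₁ = 20.2%/12 = 0.0168333.
After month 12 (no interest yet): B = $1,382.98 − 12·$100.00 = $182.98.

$182.98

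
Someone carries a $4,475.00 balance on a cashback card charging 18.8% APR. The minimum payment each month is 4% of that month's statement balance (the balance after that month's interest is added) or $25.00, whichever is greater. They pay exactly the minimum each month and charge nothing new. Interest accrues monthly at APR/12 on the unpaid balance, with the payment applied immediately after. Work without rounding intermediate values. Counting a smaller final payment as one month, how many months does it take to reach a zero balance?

110 months

Monthly rate r = 18.8%/12 = 1.56667% = 0.0156667.
While 4% of the post-interest balance exceeds $25.00, each month B ← (B·(1+r))·(1 − 0.04), i.e. B shrinks by the factor (1+r)·0.96 = 0.97504.
This holds for months 1–79. Entering month 80 the balance is $607.53; 4% of the post-interest balance is now below $25.00, so the flat $25.00 minimum applies from here.
From month 80 a fixed $25.00 at rate r clears $607.53 in 31 more payments. Total: 79 + 31 = 110 months.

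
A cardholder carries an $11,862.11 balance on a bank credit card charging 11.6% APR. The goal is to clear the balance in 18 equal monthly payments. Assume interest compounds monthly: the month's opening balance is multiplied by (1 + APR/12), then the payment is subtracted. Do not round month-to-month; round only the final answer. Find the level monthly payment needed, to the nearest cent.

Monthly rate r = 11.6%/12 = 0.966667% = 0.00966667.
Level-payment amortization: P = B₀·r / (1 − (1+r)^(−n)) = 11862.11·0.00966667 / (1 − 1.00967^(−18)).
Denominator 1 − (1+r)^(−18) = 0.159000641.
P = 114.667 / 0.159000641 ≈ 721.17.

$721.17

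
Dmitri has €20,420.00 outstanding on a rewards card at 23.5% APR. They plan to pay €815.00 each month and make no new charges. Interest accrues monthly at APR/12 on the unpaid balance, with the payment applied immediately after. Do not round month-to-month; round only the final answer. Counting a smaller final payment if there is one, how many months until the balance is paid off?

Monthly rate r = 23.5%/12 = 1.95833% = 0.0195833.
Recurrence: B ← B·(1+r) − €815.00.
Month 1: interest €399.89; balance after payment €20,004.89.
Month 2: interest €391.76; balance after payment €19,581.65.
Closed form: n = −ln(1 − rB₀/P)/ln(1+r) = −ln(0.50934)/ln(1.01958) ≈ 34.786, so the balance reaches zero during payment 35.

35 months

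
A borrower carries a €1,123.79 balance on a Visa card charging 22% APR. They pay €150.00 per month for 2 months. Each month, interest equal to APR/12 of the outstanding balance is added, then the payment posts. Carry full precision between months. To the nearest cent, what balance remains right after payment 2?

Monthly rate r = 22%/12 = 1.83333% = 0.0183333.
Each month: B ← B·(1+r) − €150.00.
Month 1: interest €20.60; balance after payment €994.39.
Month 2: interest €18.23; balance after payment €862.62.

€862.62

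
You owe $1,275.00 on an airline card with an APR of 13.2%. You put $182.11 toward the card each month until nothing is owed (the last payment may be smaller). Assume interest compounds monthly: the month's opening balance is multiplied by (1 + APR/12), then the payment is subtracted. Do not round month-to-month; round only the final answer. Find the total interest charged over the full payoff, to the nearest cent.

Monthly rate r = 13.2%/12 = 1.1% = 0.011.
Payoff takes n = ⌈−ln(1 − rB₀/P)/ln(1+r)⌉ = ⌈7.326⌉ = 8 payments; the last is $59.51.
Total paid = 7·$182.11 + $59.51 = $1,334.28.
Total interest = total paid − principal = $1,334.28 − $1,275.00 = $59.28.

$59.28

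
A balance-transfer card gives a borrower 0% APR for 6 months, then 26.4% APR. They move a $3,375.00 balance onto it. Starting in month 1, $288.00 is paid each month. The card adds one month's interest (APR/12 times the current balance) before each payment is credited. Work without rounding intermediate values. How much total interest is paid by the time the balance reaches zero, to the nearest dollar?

$133

Promo months 1–6 at r₀ = 0%/12 = 0; months 7+ at r₁ = 26.4%/12 = 0.022.
After month 6 (no interest yet): B = $3,375.00 − 6·$288.00 = $1,647.00.
Then at r₁ with $288.00/mo: n₂ = −ln(1 − r₁·B/P)/ln(1+r₁) ≈ 6.18 → 7 more payments.
Total paid = 12·$288.00 + $51.96 = $3,507.96; interest = $3,507.96 − $3,375.00 = $132.96.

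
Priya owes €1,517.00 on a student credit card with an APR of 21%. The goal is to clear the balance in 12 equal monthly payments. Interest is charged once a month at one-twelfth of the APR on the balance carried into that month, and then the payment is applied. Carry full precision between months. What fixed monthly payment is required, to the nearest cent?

€141.25

Monthly rate r = 21%/12 = 1.75% = 0.0175.
Level-payment amortization: P = B₀·r / (1 − (1+r)^(−n)) = 1517.00·0.0175 / (1 − 1.0175^(−12)).
Denominator 1 − (1+r)^(−12) = 0.18794212.
P = 26.5475 / 0.18794212 ≈ 141.25.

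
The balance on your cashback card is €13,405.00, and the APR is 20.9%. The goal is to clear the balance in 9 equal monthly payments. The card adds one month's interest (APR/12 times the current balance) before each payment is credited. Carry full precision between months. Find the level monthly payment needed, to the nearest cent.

Monthly rate r = 20.9%/12 = 1.74167% = 0.0174167.
Level-payment amortization: P = B₀·r / (1 − (1+r)^(−n)) = 13405.00·0.0174167 / (1 − 1.01742^(−9)).
Denominator 1 − (1+r)^(−9) = 0.143927846.
P = 233.47 / 0.143927846 ≈ 1622.14.

€1,622.14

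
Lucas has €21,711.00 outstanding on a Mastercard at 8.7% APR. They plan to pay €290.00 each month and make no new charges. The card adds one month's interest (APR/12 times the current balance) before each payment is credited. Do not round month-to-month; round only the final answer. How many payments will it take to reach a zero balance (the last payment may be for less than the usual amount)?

109 months

Monthly rate r = 8.7%/12 = 0.725% = 0.00725.
Recurrence: B ← B·(1+r) − €290.00.
Month 1: interest €157.40; balance after payment €21,578.40.
Month 2: interest €156.44; balance after payment €21,444.85.
Closed form: n = −ln(1 − rB₀/P)/ln(1+r) = −ln(0.45723)/ln(1.00725) ≈ 108.333, so the balance reaches zero during payment 109.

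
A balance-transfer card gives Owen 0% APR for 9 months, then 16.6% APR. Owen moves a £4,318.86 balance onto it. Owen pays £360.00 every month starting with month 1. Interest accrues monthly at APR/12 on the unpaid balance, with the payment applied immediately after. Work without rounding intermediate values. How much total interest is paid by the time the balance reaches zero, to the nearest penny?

£30.79

Promo months 1–9 at r₀ = 0%/12 = 0; months 10+ at r₁ = 16.6%/12 = 0.0138333.
After month 9 (no interest yet): B = £4,318.86 − 9·£360.00 = £1,078.86.
Then at r₁ with £360.00/mo: n₂ = −ln(1 − r₁·B/P)/ln(1+r₁) ≈ 3.08 → 4 more payments.
Total paid = 12·£360.00 + £29.65 = £4,349.65; interest = £4,349.65 − £4,318.86 = £30.79.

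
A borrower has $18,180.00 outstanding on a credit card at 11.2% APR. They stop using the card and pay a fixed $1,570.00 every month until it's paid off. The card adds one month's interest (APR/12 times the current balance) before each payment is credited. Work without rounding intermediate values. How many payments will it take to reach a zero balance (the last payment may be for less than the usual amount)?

13 months

Monthly rate r = 11.2%/12 = 0.933333% = 0.00933333.
Recurrence: B ← B·(1+r) − $1,570.00.
Month 1: interest $169.68; balance after payment $16,779.68.
Month 2: interest $156.61; balance after payment $15,366.29.
Closed form: n = −ln(1 − rB₀/P)/ln(1+r) = −ln(0.89192)/ln(1.00933) ≈ 12.312, so the balance reaches zero during payment 13.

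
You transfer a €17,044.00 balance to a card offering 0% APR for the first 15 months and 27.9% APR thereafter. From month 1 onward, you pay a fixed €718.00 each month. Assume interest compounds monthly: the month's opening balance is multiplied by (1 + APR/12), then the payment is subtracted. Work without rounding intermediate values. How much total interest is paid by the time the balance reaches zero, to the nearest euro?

€821

Promo months 1–15 at r₀ = 0%/12 = 0; months 16+ at r₁ = 27.9%/12 = 0.02325.
After month 15 (no interest yet): B = €17,044.00 − 15·€718.00 = €6,274.00.
Then at r₁ with €718.00/mo: n₂ = −ln(1 − r₁·B/P)/ln(1+r₁) ≈ 9.88 → 10 more payments.
Total paid = 24·€718.00 + €633.45 = €17,865.45; interest = €17,865.45 − €17,044.00 = €821.45.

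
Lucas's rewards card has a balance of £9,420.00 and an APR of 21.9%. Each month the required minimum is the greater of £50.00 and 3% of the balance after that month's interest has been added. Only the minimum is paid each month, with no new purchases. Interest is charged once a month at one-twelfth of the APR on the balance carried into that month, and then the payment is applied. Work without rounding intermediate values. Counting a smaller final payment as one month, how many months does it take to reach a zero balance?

Monthly rate r = 21.9%/12 = 1.825% = 0.01825.
While 3% of the post-interest balance exceeds £50.00, each month B ← (B·(1+r))·(1 − 0.03), i.e. B shrinks by the factor (1+r)·0.97 = 0.9877.
This holds for months 1–142. Entering month 143 the balance is £1,625.42; 3% of the post-interest balance is now below £50.00, so the flat £50.00 minimum applies from here.
From month 143 a fixed £50.00 at rate r clears £1,625.42 in 50 more payments. Total: 142 + 50 = 192 months.

192 months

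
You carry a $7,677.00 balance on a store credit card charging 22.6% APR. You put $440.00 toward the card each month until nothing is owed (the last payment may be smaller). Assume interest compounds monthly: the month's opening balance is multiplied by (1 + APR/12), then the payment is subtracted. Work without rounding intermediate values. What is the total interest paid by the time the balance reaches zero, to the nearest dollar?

Monthly rate r = 22.6%/12 = 1.88333% = 0.0188333.
Payoff takes n = ⌈−ln(1 − rB₀/P)/ln(1+r)⌉ = ⌈21.352⌉ = 22 payments; the last is $155.79.
Total paid = 21·$440.00 + $155.79 = $9,395.79.
Total interest = total paid − principal = $9,395.79 − $7,677.00 = $1,718.79.

$1,719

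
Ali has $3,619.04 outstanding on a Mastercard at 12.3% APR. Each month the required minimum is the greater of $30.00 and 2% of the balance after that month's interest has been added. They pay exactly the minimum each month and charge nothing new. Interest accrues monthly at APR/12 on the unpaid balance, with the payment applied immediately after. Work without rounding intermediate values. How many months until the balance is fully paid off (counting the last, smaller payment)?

Monthly rate r = 12.3%/12 = 1.025% = 0.01025.
While 2% of the post-interest balance exceeds $30.00, each month B ← (B·(1+r))·(1 − 0.02), i.e. B shrinks by the factor (1+r)·0.98 = 0.99005.
This holds for months 1–90. Entering month 91 the balance is $1,470.75; 2% of the post-interest balance is now below $30.00, so the flat $30.00 minimum applies from here.
From month 91 a fixed $30.00 at rate r clears $1,470.75 in 69 more payments. Total: 90 + 69 = 159 months.

159 months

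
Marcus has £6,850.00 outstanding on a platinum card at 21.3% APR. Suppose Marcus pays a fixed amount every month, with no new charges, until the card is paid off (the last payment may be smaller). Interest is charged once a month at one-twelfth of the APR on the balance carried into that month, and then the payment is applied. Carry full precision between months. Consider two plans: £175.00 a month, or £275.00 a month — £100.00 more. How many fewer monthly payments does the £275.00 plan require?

34 fewer payments

Monthly rate r = 21.3%/12 = 1.775% = 0.01775.
At £175.00/mo: n = ⌈−ln(1 − rB₀/P)/ln(1+r)⌉ = 68 payments (last £79.18); total interest = total paid − £6,850.00 = £4,954.18.
At £275.00/mo: 34 payments (last £47.68); total interest £2,272.68.
Payments saved = 68 − 34 = 34.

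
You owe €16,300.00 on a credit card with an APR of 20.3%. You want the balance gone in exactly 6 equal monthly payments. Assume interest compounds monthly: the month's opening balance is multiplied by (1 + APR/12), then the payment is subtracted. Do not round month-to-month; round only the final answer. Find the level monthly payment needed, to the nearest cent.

Monthly rate r = 20.3%/12 = 1.69167% = 0.0169167.
Level-payment amortization: P = B₀·r / (1 − (1+r)^(−n)) = 16300.00·0.0169167 / (1 − 1.01692^(−6)).
Denominator 1 − (1+r)^(−6) = 0.0957514758.
P = 275.742 / 0.0957514758 ≈ 2879.76.

€2,879.76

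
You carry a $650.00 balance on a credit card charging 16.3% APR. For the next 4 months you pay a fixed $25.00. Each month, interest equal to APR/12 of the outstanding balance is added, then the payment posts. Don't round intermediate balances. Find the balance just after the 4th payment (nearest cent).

$583.99

Monthly rate r = 16.3%/12 = 1.35833% = 0.0135833.
Each month: B ← B·(1+r) − $25.00.
Month 1: interest $8.83; balance after payment $633.83.
Month 2: interest $8.61; balance after payment $617.44.
Month 3: interest $8.39; balance after payment $600.83.
Month 4: interest $8.16; balance after payment $583.99.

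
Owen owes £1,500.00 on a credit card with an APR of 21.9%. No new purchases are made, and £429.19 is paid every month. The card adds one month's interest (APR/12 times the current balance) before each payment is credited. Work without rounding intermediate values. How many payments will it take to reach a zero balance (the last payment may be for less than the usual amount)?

4 payments

Monthly rate r = 21.9%/12 = 1.825% = 0.01825.
Recurrence: B ← B·(1+r) − £429.19.
Month 1: interest £27.38; balance after payment £1,098.18.
Month 2: interest £20.04; balance after payment £689.04.
Month 3: interest £12.57; balance after payment £272.42.
Month 4: interest £4.97; balance after payment £0.00.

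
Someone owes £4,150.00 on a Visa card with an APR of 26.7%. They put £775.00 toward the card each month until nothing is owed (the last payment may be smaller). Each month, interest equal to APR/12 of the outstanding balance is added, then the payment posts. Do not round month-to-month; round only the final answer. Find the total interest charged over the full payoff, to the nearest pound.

£319

Monthly rate r = 26.7%/12 = 2.225% = 0.02225.
Payoff takes n = ⌈−ln(1 − rB₀/P)/ln(1+r)⌉ = ⌈5.765⌉ = 6 payments; the last is £594.31.
Total paid = 5·£775.00 + £594.31 = £4,469.31.
Total interest = total paid − principal = £4,469.31 − £4,150.00 = £319.31.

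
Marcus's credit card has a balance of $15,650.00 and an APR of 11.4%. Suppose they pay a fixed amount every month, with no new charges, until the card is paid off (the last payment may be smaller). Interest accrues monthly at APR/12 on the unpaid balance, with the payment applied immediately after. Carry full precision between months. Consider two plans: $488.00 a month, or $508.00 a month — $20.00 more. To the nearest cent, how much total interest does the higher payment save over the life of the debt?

Monthly rate r = 11.4%/12 = 0.95% = 0.0095.
At $488.00/mo: n = ⌈−ln(1 − rB₀/P)/ln(1+r)⌉ = 39 payments (last $210.16); total interest = total paid − $15,650.00 = $3,104.16.
At $508.00/mo: 37 payments (last $315.86); total interest $2,953.86.
Interest saved = $3,104.16 − $2,953.86 = $150.30.

$150.30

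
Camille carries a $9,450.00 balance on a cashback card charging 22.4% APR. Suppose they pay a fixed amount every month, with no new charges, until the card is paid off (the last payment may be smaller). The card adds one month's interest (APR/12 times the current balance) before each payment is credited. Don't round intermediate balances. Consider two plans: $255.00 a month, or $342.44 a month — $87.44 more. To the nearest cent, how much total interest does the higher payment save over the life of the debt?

Monthly rate r = 22.4%/12 = 1.86667% = 0.0186667.
At $255.00/mo: n = ⌈−ln(1 − rB₀/P)/ln(1+r)⌉ = 64 payments (last $162.32); total interest = total paid − $9,450.00 = $6,777.32.
At $342.44/mo: 40 payments (last $48.13); total interest $3,953.29.
Interest saved = $6,777.32 − $3,953.29 = $2,824.03.

$2,824.03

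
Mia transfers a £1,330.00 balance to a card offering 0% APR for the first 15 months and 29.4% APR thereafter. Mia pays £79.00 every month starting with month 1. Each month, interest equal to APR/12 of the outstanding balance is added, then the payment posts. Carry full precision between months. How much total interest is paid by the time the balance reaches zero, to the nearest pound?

£5

Promo months 1–15 at r₀ = 0%/12 = 0; months 16+ at r₁ = 29.4%/12 = 0.0245.
After month 15 (no interest yet): B = £1,330.00 − 15·£79.00 = £145.00.
Then at r₁ with £79.00/mo: n₂ = −ln(1 − r₁·B/P)/ln(1+r₁) ≈ 1.90 → 2 more payments.
Total paid = 16·£79.00 + £71.26 = £1,335.26; interest = £1,335.26 − £1,330.00 = £5.26.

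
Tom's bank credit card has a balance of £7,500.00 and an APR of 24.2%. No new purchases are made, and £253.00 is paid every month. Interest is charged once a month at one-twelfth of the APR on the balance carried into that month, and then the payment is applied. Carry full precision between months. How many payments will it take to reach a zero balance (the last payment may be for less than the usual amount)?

Monthly rate r = 24.2%/12 = 2.01667% = 0.0201667.
Recurrence: B ← B·(1+r) − £253.00.
Month 1: interest £151.25; balance after payment £7,398.25.
Month 2: interest £149.20; balance after payment £7,294.45.
Closed form: n = −ln(1 − rB₀/P)/ln(1+r) = −ln(0.40217)/ln(1.02017) ≈ 45.621, so the balance reaches zero during payment 46.

46 payments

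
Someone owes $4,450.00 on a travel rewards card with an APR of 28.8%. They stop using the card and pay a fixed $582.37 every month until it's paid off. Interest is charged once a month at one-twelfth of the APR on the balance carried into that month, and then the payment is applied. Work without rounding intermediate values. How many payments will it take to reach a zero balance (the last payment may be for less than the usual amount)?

9 months

Monthly rate r = 28.8%/12 = 2.4% = 0.024.
Recurrence: B ← B·(1+r) − $582.37.
Month 1: interest $106.80; balance after payment $3,974.43.
Month 2: interest $95.39; balance after payment $3,487.45.
Closed form: n = −ln(1 − rB₀/P)/ln(1+r) = −ln(0.81661)/ln(1.024) ≈ 8.542, so the balance reaches zero during payment 9.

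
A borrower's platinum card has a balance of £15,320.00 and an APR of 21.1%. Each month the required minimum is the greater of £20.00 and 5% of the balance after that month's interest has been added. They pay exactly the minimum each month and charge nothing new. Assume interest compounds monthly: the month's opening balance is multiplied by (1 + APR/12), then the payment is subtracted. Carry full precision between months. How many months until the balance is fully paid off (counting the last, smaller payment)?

133 months

Monthly rate r = 21.1%/12 = 1.75833% = 0.0175833.
While 5% of the post-interest balance exceeds £20.00, each month B ← (B·(1+r))·(1 − 0.05), i.e. B shrinks by the factor (1+r)·0.95 = 0.9667.
This holds for months 1–109. Entering month 110 the balance is £382.17; 5% of the post-interest balance is now below £20.00, so the flat £20.00 minimum applies from here.
From month 110 a fixed £20.00 at rate r clears £382.17 in 24 more payments. Total: 109 + 24 = 133 months.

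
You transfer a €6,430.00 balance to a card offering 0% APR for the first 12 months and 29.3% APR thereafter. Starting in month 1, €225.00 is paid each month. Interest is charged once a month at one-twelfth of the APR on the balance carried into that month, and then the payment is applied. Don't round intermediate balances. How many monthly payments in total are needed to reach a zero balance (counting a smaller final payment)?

Promo months 1–12 at r₀ = 0%/12 = 0; months 13+ at r₁ = 29.3%/12 = 0.0244167.
After month 12 (no interest yet): B = €6,430.00 − 12·€225.00 = €3,730.00.
Then at r₁ with €225.00/mo: n₂ = −ln(1 − r₁·B/P)/ln(1+r₁) ≈ 21.51 → 22 more payments.

34 months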